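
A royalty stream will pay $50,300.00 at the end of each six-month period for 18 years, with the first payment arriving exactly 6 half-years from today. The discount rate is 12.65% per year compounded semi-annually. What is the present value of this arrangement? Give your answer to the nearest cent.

Ordinary annuity of 36 payments, first payment at period 6.
Periodic rate r = 0.1265/2 per half-year; n is counted in half-years.
The ordinary-annuity PV formula values the stream one period before the first payment (period 5); discount that back 5 periods:
PV₀ = 50,300 × [1 − (1+r)^−36] / r × (1+r)^−5 = $520,898.93

$520,898.93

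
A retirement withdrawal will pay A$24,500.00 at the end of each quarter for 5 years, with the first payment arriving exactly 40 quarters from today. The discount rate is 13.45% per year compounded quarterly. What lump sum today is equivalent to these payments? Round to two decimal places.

A$97,072.40

Ordinary annuity of 20 payments, first payment at period 40.
Periodic rate r = 0.1345/4 per quarter; n is counted in quarters.
The ordinary-annuity PV formula values the stream one period before the first payment (period 39); discount that back 39 periods:
PV₀ = 24,500 × [1 − (1+r)^−20] / r × (1+r)^−39 = A$97,072.40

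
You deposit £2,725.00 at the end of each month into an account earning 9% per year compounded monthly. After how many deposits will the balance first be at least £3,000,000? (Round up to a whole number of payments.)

298 payments

Periodic rate r = 0.09/12 per month; n is counted in months.
Ordinary annuity FV: 3,000,000 = 2,725 × [((1+r)^n − 1)/r].
(1+r)^n = 1 + 3,000,000 × r / 2,725, so n = ln(1 + 3,000,000·r/2,725) / ln(1+r) = 297.83.
Round up to a whole number of payments: n = 298.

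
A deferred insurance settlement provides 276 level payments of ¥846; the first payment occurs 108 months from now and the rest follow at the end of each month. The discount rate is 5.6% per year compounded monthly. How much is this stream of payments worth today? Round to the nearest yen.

¥79,682

Ordinary annuity of 276 payments, first payment at period 108.
Periodic rate r = 0.056/12 per month; n is counted in months.
The ordinary-annuity PV formula values the stream one period before the first payment (period 107); discount that back 107 periods:
PV₀ = 846 × [1 − (1+r)^−276] / r × (1+r)^−107 = ¥79,682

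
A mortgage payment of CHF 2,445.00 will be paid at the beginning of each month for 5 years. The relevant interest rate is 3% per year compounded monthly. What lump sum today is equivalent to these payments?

This is an annuity due: 60 payments of CHF 2,445.00 at the beginning of each month.
Periodic rate r = 0.03/12 per month; n is counted in months.
PV = PMT × [(1 − (1+r)^−n)/r] × (1+r) = 2,445 × [1 − (1+r)^−60] / r × (1+r) = CHF 136,410.19

CHF 136,410.19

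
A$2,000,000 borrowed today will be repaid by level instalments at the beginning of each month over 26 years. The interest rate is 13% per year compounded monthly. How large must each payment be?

Level annuity due; solve PV = PMT × [(1 − (1+r)^−n)/r] × (1+r) for PMT.
Periodic rate r = 0.13/12 per month; n is counted in months.
With n = 312: PMT = 2,000,000 / ([(1 − (1+r)^−n)/r] × (1+r)) = A$22,204.33

A$22,204.33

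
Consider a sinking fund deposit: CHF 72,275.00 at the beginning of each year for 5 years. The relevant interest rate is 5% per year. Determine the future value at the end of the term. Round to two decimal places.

This is an annuity due: 5 deposits of CHF 72,275.00 at the beginning of each year.
Periodic rate r = 0.05 per year.
FV = PMT × [((1+r)^n − 1)/r] × (1+r) = 72,275 × [(1+r)^5 − 1] / r × (1+r) = CHF 419,333.25

CHF 419,333.25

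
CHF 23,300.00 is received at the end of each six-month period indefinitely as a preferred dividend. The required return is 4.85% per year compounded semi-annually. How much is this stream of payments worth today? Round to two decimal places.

CHF 960,824.74

Periodic rate r = 0.0485/2 per half-year.
Level perpetuity: PV = PMT / r = 23,300 / (0.0485/2) = CHF 960,824.74.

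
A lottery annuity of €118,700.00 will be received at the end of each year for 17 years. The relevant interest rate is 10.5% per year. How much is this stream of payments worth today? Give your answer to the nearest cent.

This is an ordinary annuity: 17 payments of €118,700.00 at the end of each year.
Periodic rate r = 0.105 per year.
PV = PMT × [(1 − (1+r)^−n)/r] = 118,700 × [1 − (1+r)^−17] / r = €923,413.10

€923,413.10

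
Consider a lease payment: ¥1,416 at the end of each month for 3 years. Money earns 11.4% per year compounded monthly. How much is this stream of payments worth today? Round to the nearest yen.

This is an ordinary annuity: 36 payments of ¥1,416 at the end of each month.
Periodic rate r = 0.114/12 per month; n is counted in months.
PV = PMT × [(1 − (1+r)^−n)/r] = 1,416 × [1 − (1+r)^−36] / r = ¥43,002

¥43,002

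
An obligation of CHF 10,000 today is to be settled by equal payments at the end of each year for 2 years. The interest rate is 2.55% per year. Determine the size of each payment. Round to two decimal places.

Level ordinary annuity; solve PV = PMT × [(1 − (1+r)^−n)/r] for PMT.
Periodic rate r = 0.0255 per year.
With n = 2: PMT = 10,000 / ([(1 − (1+r)^−n)/r]) = CHF 5,192.05

CHF 5,192.05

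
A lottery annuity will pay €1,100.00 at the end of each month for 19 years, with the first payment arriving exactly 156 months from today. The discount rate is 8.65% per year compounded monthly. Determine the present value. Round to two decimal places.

€40,379.39

Ordinary annuity of 228 payments, first payment at period 156.
Periodic rate r = 0.0865/12 per month; n is counted in months.
The ordinary-annuity PV formula values the stream one period before the first payment (period 155); discount that back 155 periods:
PV₀ = 1,100 × [1 − (1+r)^−228] / r × (1+r)^−155 = €40,379.39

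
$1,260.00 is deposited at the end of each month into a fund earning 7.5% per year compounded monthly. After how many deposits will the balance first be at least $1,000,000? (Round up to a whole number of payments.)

Periodic rate r = 0.075/12 per month; n is counted in months.
Ordinary annuity FV: 1,000,000 = 1,260 × [((1+r)^n − 1)/r].
(1+r)^n = 1 + 1,000,000 × r / 1,260, so n = ln(1 + 1,000,000·r/1,260) / ln(1+r) = 286.51.
Round up to a whole number of payments: n = 287.

287 payments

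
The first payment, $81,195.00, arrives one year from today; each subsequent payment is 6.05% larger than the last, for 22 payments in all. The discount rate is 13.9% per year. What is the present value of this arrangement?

Periodic rate r = 0.139 per year.
Growing ordinary annuity: PV = PMT₁ × [1 − ((1+g)/(1+r))^n] / (r − g) = 81,195 × [1 − ((1+0.0605)/(1+r))^22] / (r − 0.0605) = $819,363.86.

$819,363.86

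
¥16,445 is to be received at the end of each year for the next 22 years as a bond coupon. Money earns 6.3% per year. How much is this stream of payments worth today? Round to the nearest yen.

This is an ordinary annuity: 22 payments of ¥16,445 at the end of each year.
Periodic rate r = 0.063 per year.
PV = PMT × [(1 − (1+r)^−n)/r] = 16,445 × [1 − (1+r)^−22] / r = ¥192,961

¥192,961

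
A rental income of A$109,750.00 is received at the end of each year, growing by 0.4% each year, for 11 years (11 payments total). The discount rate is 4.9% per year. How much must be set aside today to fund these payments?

A$933,209.57

Periodic rate r = 0.049 per year.
Growing ordinary annuity: PV = PMT₁ × [1 − ((1+g)/(1+r))^n] / (r − g) = 109,750 × [1 − ((1+0.004)/(1+r))^11] / (r − 0.004) = A$933,209.57.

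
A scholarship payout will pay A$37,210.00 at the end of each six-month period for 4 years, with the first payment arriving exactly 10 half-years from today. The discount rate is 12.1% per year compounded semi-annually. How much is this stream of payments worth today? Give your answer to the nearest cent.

A$135,919.52

Ordinary annuity of 8 payments, first payment at period 10.
Periodic rate r = 0.121/2 per half-year; n is counted in half-years.
The ordinary-annuity PV formula values the stream one period before the first payment (period 9); discount that back 9 periods:
PV₀ = 37,210 × [1 − (1+r)^−8] / r × (1+r)^−9 = A$135,919.52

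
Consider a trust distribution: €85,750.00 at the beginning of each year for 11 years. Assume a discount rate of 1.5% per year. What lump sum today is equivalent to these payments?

€876,552.33

This is an annuity due: 11 payments of €85,750.00 at the beginning of each year.
Periodic rate r = 0.015 per year.
PV = PMT × [(1 − (1+r)^−n)/r] × (1+r) = 85,750 × [1 − (1+r)^−11] / r × (1+r) = €876,552.33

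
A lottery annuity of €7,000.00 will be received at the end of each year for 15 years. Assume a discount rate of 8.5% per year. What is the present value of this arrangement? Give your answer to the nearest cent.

€58,129.66

This is an ordinary annuity: 15 payments of €7,000.00 at the end of each year.
Periodic rate r = 0.085 per year.
PV = PMT × [(1 − (1+r)^−n)/r] = 7,000 × [1 − (1+r)^−15] / r = €58,129.66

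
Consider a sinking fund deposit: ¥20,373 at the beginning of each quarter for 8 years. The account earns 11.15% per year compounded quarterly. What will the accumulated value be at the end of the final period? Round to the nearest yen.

¥1,059,556

This is an annuity due: 32 deposits of ¥20,373 at the beginning of each quarter.
Periodic rate r = 0.1115/4 per quarter; n is counted in quarters.
FV = PMT × [((1+r)^n − 1)/r] × (1+r) = 20,373 × [(1+r)^32 − 1] / r × (1+r) = ¥1,059,556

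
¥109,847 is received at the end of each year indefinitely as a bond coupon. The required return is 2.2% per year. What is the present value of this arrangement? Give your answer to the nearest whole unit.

¥4,993,045

Periodic rate r = 0.022 per year.
Level perpetuity: PV = PMT / r = 109,847 / (0.022) = ¥4,993,045.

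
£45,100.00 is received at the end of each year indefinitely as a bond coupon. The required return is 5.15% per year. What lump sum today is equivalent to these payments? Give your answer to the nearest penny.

Periodic rate r = 0.0515 per year.
Level perpetuity: PV = PMT / r = 45,100 / (0.0515) = £875,728.16.

£875,728.16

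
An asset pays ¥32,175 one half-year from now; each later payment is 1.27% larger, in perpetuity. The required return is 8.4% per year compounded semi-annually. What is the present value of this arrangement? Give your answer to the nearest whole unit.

Periodic rate r = 0.084/2 per half-year.
Growing perpetuity (Gordon): PV = PMT₁ / (r − g) = 32,175 / (r − 0.0127) = ¥1,098,123.

¥1,098,123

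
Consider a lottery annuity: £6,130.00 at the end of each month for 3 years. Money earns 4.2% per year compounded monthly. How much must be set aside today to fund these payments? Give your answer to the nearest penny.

This is an ordinary annuity: 36 payments of £6,130.00 at the end of each month.
Periodic rate r = 0.042/12 per month; n is counted in months.
PV = PMT × [(1 − (1+r)^−n)/r] = 6,130 × [1 − (1+r)^−36] / r = £207,003.42

£207,003.42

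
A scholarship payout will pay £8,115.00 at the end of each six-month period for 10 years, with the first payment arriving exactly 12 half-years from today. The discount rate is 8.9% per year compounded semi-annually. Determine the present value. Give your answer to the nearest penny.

Ordinary annuity of 20 payments, first payment at period 12.
Periodic rate r = 0.089/2 per half-year; n is counted in half-years.
The ordinary-annuity PV formula values the stream one period before the first payment (period 11); discount that back 11 periods:
PV₀ = 8,115 × [1 − (1+r)^−20] / r × (1+r)^−11 = £65,673.13

£65,673.13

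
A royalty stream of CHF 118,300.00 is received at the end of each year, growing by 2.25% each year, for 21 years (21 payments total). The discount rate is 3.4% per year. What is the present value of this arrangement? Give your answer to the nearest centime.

Periodic rate r = 0.034 per year.
Growing ordinary annuity: PV = PMT₁ × [1 − ((1+g)/(1+r))^n] / (r − g) = 118,300 × [1 − ((1+0.0225)/(1+r))^21] / (r − 0.0225) = CHF 2,153,311.01.

CHF 2,153,311.01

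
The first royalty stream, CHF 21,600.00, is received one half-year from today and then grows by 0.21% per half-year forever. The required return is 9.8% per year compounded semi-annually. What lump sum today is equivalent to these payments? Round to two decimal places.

CHF 460,554.37

Periodic rate r = 0.098/2 per half-year.
Growing perpetuity (Gordon): PV = PMT₁ / (r − g) = 21,600 / (r − 0.0021) = CHF 460,554.37.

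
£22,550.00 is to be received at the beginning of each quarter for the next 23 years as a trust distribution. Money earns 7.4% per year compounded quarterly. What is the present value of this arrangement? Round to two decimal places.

This is an annuity due: 92 payments of £22,550.00 at the beginning of each quarter.
Periodic rate r = 0.074/4 per quarter; n is counted in quarters.
PV = PMT × [(1 − (1+r)^−n)/r] × (1+r) = 22,550 × [1 − (1+r)^−92] / r × (1+r) = £1,011,578.55

£1,011,578.55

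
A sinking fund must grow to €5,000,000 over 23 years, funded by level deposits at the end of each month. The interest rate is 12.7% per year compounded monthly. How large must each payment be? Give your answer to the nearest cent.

€3,062.81

Level ordinary annuity; solve FV = PMT × [((1+r)^n − 1)/r] for PMT.
Periodic rate r = 0.127/12 per month; n is counted in months.
With n = 276: PMT = 5,000,000 / ([((1+r)^n − 1)/r]) = €3,062.81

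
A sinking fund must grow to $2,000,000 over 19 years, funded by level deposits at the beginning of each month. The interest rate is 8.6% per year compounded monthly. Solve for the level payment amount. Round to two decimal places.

$3,475.67

Level annuity due; solve FV = PMT × [((1+r)^n − 1)/r] × (1+r) for PMT.
Periodic rate r = 0.086/12 per month; n is counted in months.
With n = 228: PMT = 2,000,000 / ([((1+r)^n − 1)/r] × (1+r)) = $3,475.67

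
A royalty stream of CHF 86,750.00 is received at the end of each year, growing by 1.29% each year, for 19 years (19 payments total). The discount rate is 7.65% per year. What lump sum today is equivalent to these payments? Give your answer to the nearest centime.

Periodic rate r = 0.0765 per year.
Growing ordinary annuity: PV = PMT₁ × [1 − ((1+g)/(1+r))^n] / (r − g) = 86,750 × [1 − ((1+0.0129)/(1+r))^19] / (r − 0.0129) = CHF 935,138.62.

CHF 935,138.62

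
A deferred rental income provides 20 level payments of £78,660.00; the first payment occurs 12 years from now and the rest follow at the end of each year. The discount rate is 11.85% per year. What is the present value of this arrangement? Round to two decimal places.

£173,038.42

Ordinary annuity of 20 payments, first payment at period 12.
Periodic rate r = 0.1185 per year.
The ordinary-annuity PV formula values the stream one period before the first payment (period 11); discount that back 11 periods:
PV₀ = 78,660 × [1 − (1+r)^−20] / r × (1+r)^−11 = £173,038.42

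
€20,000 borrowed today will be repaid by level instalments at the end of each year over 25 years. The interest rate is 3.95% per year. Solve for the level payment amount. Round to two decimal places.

€1,273.48

Level ordinary annuity; solve PV = PMT × [(1 − (1+r)^−n)/r] for PMT.
Periodic rate r = 0.0395 per year.
With n = 25: PMT = 20,000 / ([(1 − (1+r)^−n)/r]) = €1,273.48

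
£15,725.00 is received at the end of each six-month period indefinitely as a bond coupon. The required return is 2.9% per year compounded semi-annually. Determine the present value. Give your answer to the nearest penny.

Periodic rate r = 0.029/2 per half-year.
Level perpetuity: PV = PMT / r = 15,725 / (0.029/2) = £1,084,482.76.

£1,084,482.76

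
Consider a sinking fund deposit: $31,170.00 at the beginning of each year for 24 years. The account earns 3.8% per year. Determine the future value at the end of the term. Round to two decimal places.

This is an annuity due: 24 deposits of $31,170.00 at the beginning of each year.
Periodic rate r = 0.038 per year.
FV = PMT × [((1+r)^n − 1)/r] × (1+r) = 31,170 × [(1+r)^24 − 1] / r × (1+r) = $1,232,515.64

$1,232,515.64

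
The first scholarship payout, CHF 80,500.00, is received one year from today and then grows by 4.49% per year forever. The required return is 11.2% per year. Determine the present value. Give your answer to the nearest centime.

CHF 1,199,701.94

Periodic rate r = 0.112 per year.
Growing perpetuity (Gordon): PV = PMT₁ / (r − g) = 80,500 / (r − 0.0449) = CHF 1,199,701.94.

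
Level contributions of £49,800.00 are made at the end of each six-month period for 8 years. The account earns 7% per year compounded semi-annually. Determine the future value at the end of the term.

£1,044,357.28

This is an ordinary annuity: 16 deposits of £49,800.00 at the end of each six-month period.
Periodic rate r = 0.07/2 per half-year; n is counted in half-years.
FV = PMT × [((1+r)^n − 1)/r] = 49,800 × [(1+r)^16 − 1] / r = £1,044,357.28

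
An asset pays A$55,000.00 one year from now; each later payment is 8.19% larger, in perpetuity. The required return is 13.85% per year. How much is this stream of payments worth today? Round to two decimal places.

Periodic rate r = 0.1385 per year.
Growing perpetuity (Gordon): PV = PMT₁ / (r − g) = 55,000 / (r − 0.0819) = A$971,731.45.

A$971,731.45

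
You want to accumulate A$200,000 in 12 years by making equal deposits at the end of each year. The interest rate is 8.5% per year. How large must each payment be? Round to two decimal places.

Level ordinary annuity; solve FV = PMT × [((1+r)^n − 1)/r] for PMT.
Periodic rate r = 0.085 per year.
With n = 12: PMT = 200,000 / ([((1+r)^n − 1)/r]) = A$10,230.57

A$10,230.57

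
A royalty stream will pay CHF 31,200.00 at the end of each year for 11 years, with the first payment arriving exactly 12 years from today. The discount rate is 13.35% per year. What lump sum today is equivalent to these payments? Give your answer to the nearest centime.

CHF 44,050.49

Ordinary annuity of 11 payments, first payment at period 12.
Periodic rate r = 0.1335 per year.
The ordinary-annuity PV formula values the stream one period before the first payment (period 11); discount that back 11 periods:
PV₀ = 31,200 × [1 − (1+r)^−11] / r × (1+r)^−11 = CHF 44,050.49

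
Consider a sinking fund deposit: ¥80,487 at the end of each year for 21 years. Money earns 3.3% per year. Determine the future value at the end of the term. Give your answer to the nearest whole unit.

¥2,384,014

This is an ordinary annuity: 21 deposits of ¥80,487 at the end of each year.
Periodic rate r = 0.033 per year.
FV = PMT × [((1+r)^n − 1)/r] = 80,487 × [(1+r)^21 − 1] / r = ¥2,384,014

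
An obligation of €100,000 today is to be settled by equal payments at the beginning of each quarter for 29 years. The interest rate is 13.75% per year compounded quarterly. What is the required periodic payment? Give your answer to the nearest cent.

Level annuity due; solve PV = PMT × [(1 − (1+r)^−n)/r] × (1+r) for PMT.
Periodic rate r = 0.1375/4 per quarter; n is counted in quarters.
With n = 116: PMT = 100,000 / ([(1 − (1+r)^−n)/r] × (1+r)) = €3,390.50

€3,390.50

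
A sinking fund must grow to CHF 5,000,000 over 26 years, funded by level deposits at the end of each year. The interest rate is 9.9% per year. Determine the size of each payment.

Level ordinary annuity; solve FV = PMT × [((1+r)^n − 1)/r] for PMT.
Periodic rate r = 0.099 per year.
With n = 26: PMT = 5,000,000 / ([((1+r)^n − 1)/r]) = CHF 46,524.08

CHF 46,524.08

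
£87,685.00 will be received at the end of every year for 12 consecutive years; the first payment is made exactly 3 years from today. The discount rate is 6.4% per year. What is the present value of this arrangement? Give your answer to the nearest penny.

Ordinary annuity of 12 payments, first payment at period 3.
Periodic rate r = 0.064 per year.
The ordinary-annuity PV formula values the stream one period before the first payment (period 2); discount that back 2 periods:
PV₀ = 87,685 × [1 − (1+r)^−12] / r × (1+r)^−2 = £635,353.14

£635,353.14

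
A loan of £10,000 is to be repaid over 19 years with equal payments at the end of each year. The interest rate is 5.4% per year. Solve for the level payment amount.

£854.64

Level ordinary annuity; solve PV = PMT × [(1 − (1+r)^−n)/r] for PMT.
Periodic rate r = 0.054 per year.
With n = 19: PMT = 10,000 / ([(1 − (1+r)^−n)/r]) = £854.64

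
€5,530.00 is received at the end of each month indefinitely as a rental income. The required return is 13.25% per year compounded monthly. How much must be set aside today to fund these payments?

€500,830.19

Periodic rate r = 0.1325/12 per month.
Level perpetuity: PV = PMT / r = 5,530 / (0.1325/12) = €500,830.19.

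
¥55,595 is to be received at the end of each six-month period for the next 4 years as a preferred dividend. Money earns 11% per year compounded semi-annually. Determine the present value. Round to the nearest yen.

This is an ordinary annuity: 8 payments of ¥55,595 at the end of each six-month period.
Periodic rate r = 0.11/2 per half-year; n is counted in half-years.
PV = PMT × [(1 − (1+r)^−n)/r] = 55,595 × [1 − (1+r)^−8] / r = ¥352,170

¥352,170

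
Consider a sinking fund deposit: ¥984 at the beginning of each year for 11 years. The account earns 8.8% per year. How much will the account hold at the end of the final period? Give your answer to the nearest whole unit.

¥18,599

This is an annuity due: 11 deposits of ¥984 at the beginning of each year.
Periodic rate r = 0.088 per year.
FV = PMT × [((1+r)^n − 1)/r] × (1+r) = 984 × [(1+r)^11 − 1] / r × (1+r) = ¥18,599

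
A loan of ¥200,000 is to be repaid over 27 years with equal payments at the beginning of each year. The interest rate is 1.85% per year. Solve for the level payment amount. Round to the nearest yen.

Level annuity due; solve PV = PMT × [(1 − (1+r)^−n)/r] × (1+r) for PMT.
Periodic rate r = 0.0185 per year.
With n = 27: PMT = 200,000 / ([(1 − (1+r)^−n)/r] × (1+r)) = ¥9,306

¥9,306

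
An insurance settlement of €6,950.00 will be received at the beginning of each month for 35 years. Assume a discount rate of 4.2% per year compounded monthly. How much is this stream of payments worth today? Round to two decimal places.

This is an annuity due: 420 payments of €6,950.00 at the beginning of each month.
Periodic rate r = 0.042/12 per month; n is counted in months.
PV = PMT × [(1 − (1+r)^−n)/r] × (1+r) = 6,950 × [1 − (1+r)^−420] / r × (1+r) = €1,533,322.59

€1,533,322.59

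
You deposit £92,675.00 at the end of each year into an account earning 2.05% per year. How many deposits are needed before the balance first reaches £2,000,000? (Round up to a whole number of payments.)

Periodic rate r = 0.0205 per year.
Ordinary annuity FV: 2,000,000 = 92,675 × [((1+r)^n − 1)/r].
(1+r)^n = 1 + 2,000,000 × r / 92,675, so n = ln(1 + 2,000,000·r/92,675) / ln(1+r) = 18.05.
Round up to a whole number of payments: n = 19.

19 payments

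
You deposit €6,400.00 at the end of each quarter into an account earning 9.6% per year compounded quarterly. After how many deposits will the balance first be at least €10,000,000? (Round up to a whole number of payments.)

154 payments

Periodic rate r = 0.096/4 per quarter; n is counted in quarters.
Ordinary annuity FV: 10,000,000 = 6,400 × [((1+r)^n − 1)/r].
(1+r)^n = 1 + 10,000,000 × r / 6,400, so n = ln(1 + 10,000,000·r/6,400) / ln(1+r) = 153.93.
Round up to a whole number of payments: n = 154.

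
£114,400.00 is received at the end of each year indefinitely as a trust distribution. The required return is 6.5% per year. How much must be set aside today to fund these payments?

£1,760,000.00

Periodic rate r = 0.065 per year.
Level perpetuity: PV = PMT / r = 114,400 / (0.065) = £1,760,000.00.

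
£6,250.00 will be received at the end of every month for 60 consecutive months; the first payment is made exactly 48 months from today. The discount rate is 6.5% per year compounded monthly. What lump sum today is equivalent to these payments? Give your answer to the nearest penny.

Ordinary annuity of 60 payments, first payment at period 48.
Periodic rate r = 0.065/12 per month; n is counted in months.
The ordinary-annuity PV formula values the stream one period before the first payment (period 47); discount that back 47 periods:
PV₀ = 6,250 × [1 − (1+r)^−60] / r × (1+r)^−47 = £247,804.34

£247,804.34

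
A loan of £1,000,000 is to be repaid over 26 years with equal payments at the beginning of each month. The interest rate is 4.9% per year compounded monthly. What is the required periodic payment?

£5,651.66

Level annuity due; solve PV = PMT × [(1 − (1+r)^−n)/r] × (1+r) for PMT.
Periodic rate r = 0.049/12 per month; n is counted in months.
With n = 312: PMT = 1,000,000 / ([(1 − (1+r)^−n)/r] × (1+r)) = £5,651.66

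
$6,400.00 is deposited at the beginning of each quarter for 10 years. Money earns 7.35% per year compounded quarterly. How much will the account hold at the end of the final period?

$380,101.32

This is an annuity due: 40 deposits of $6,400.00 at the beginning of each quarter.
Periodic rate r = 0.0735/4 per quarter; n is counted in quarters.
FV = PMT × [((1+r)^n − 1)/r] × (1+r) = 6,400 × [(1+r)^40 − 1] / r × (1+r) = $380,101.32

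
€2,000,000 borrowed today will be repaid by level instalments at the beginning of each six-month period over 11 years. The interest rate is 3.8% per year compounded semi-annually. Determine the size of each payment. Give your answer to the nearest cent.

€109,987.77

Level annuity due; solve PV = PMT × [(1 − (1+r)^−n)/r] × (1+r) for PMT.
Periodic rate r = 0.038/2 per half-year; n is counted in half-years.
With n = 22: PMT = 2,000,000 / ([(1 − (1+r)^−n)/r] × (1+r)) = €109,987.77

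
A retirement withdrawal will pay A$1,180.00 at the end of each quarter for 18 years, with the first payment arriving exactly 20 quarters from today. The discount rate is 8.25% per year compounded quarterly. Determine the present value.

A$29,891.60

Ordinary annuity of 72 payments, first payment at period 20.
Periodic rate r = 0.0825/4 per quarter; n is counted in quarters.
The ordinary-annuity PV formula values the stream one period before the first payment (period 19); discount that back 19 periods:
PV₀ = 1,180 × [1 − (1+r)^−72] / r × (1+r)^−19 = A$29,891.60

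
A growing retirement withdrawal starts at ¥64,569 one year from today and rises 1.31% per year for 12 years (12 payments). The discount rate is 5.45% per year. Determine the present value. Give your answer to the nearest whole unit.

Periodic rate r = 0.0545 per year.
Growing ordinary annuity: PV = PMT₁ × [1 − ((1+g)/(1+r))^n] / (r − g) = 64,569 × [1 − ((1+0.0131)/(1+r))^12] / (r − 0.0131) = ¥595,159.

¥595,159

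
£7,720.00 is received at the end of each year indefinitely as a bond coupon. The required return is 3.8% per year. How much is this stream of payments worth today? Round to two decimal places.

Periodic rate r = 0.038 per year.
Level perpetuity: PV = PMT / r = 7,720 / (0.038) = £203,157.89.

£203,157.89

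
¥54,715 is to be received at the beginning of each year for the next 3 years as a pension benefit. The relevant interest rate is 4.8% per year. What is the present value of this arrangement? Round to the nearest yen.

¥156,742

This is an annuity due: 3 payments of ¥54,715 at the beginning of each year.
Periodic rate r = 0.048 per year.
PV = PMT × [(1 − (1+r)^−n)/r] × (1+r) = 54,715 × [1 − (1+r)^−3] / r × (1+r) = ¥156,742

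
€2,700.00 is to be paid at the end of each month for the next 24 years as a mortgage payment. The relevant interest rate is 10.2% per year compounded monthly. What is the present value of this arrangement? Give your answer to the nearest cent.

€289,895.66

This is an ordinary annuity: 288 payments of €2,700.00 at the end of each month.
Periodic rate r = 0.102/12 per month; n is counted in months.
PV = PMT × [(1 − (1+r)^−n)/r] = 2,700 × [1 − (1+r)^−288] / r = €289,895.66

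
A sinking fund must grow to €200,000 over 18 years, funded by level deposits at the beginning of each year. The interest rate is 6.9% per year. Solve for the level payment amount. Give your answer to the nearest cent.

Level annuity due; solve FV = PMT × [((1+r)^n − 1)/r] × (1+r) for PMT.
Periodic rate r = 0.069 per year.
With n = 18: PMT = 200,000 / ([((1+r)^n − 1)/r] × (1+r)) = €5,555.90

€5,555.90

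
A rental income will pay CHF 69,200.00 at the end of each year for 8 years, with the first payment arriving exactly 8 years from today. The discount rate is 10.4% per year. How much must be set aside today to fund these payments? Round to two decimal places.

Ordinary annuity of 8 payments, first payment at period 8.
Periodic rate r = 0.104 per year.
The ordinary-annuity PV formula values the stream one period before the first payment (period 7); discount that back 7 periods:
PV₀ = 69,200 × [1 − (1+r)^−8] / r × (1+r)^−7 = CHF 182,034.19

CHF 182,034.19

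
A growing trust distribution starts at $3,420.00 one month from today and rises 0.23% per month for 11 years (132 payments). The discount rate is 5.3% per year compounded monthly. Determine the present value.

Periodic rate r = 0.053/12 per month; n is counted in months.
Growing ordinary annuity: PV = PMT₁ × [1 − ((1+g)/(1+r))^n] / (r − g) = 3,420 × [1 − ((1+0.0023)/(1+r))^132] / (r − 0.0023) = $392,715.93.

$392,715.93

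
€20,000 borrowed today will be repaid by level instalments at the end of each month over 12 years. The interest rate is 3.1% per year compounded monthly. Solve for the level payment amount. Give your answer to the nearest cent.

€166.50

Level ordinary annuity; solve PV = PMT × [(1 − (1+r)^−n)/r] for PMT.
Periodic rate r = 0.031/12 per month; n is counted in months.
With n = 144: PMT = 20,000 / ([(1 − (1+r)^−n)/r]) = €166.50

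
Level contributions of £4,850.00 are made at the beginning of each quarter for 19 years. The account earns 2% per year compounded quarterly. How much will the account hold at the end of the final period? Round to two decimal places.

£449,309.04

This is an annuity due: 76 deposits of £4,850.00 at the beginning of each quarter.
Periodic rate r = 0.02/4 per quarter; n is counted in quarters.
FV = PMT × [((1+r)^n − 1)/r] × (1+r) = 4,850 × [(1+r)^76 − 1] / r × (1+r) = £449,309.04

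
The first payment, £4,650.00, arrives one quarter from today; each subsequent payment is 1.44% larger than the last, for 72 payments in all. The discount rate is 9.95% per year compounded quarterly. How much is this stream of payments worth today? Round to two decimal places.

Periodic rate r = 0.0995/4 per quarter; n is counted in quarters.
Growing ordinary annuity: PV = PMT₁ × [1 − ((1+g)/(1+r))^n] / (r − g) = 4,650 × [1 − ((1+0.0144)/(1+r))^72] / (r − 0.0144) = £232,048.95.

£232,048.95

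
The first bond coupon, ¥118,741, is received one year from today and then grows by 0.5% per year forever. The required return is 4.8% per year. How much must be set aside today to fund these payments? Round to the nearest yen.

¥2,761,419

Periodic rate r = 0.048 per year.
Growing perpetuity (Gordon): PV = PMT₁ / (r − g) = 118,741 / (r − 0.005) = ¥2,761,419.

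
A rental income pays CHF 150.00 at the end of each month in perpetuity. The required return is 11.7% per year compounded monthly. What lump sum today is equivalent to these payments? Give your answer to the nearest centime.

Periodic rate r = 0.117/12 per month.
Level perpetuity: PV = PMT / r = 150 / (0.117/12) = CHF 15,384.62.

CHF 15,384.62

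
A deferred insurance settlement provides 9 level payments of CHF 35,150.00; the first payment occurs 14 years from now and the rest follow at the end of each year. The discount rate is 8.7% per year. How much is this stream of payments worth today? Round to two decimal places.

Ordinary annuity of 9 payments, first payment at period 14.
Periodic rate r = 0.087 per year.
The ordinary-annuity PV formula values the stream one period before the first payment (period 13); discount that back 13 periods:
PV₀ = 35,150 × [1 − (1+r)^−9] / r × (1+r)^−13 = CHF 72,121.21

CHF 72,121.21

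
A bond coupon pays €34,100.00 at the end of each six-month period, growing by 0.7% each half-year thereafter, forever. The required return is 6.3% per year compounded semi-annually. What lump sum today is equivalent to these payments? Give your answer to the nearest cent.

Periodic rate r = 0.063/2 per half-year.
Growing perpetuity (Gordon): PV = PMT₁ / (r − g) = 34,100 / (r − 0.007) = €1,391,836.73.

€1,391,836.73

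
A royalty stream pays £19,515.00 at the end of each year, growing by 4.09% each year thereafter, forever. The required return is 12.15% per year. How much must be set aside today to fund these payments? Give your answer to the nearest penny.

Periodic rate r = 0.1215 per year.
Growing perpetuity (Gordon): PV = PMT₁ / (r − g) = 19,515 / (r − 0.0409) = £242,121.59.

£242,121.59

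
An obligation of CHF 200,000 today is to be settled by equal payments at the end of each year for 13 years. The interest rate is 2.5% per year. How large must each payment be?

Level ordinary annuity; solve PV = PMT × [(1 − (1+r)^−n)/r] for PMT.
Periodic rate r = 0.025 per year.
With n = 13: PMT = 200,000 / ([(1 − (1+r)^−n)/r]) = CHF 18,209.65

CHF 18,209.65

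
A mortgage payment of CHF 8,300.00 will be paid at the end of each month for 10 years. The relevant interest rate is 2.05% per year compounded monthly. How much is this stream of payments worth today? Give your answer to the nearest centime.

This is an ordinary annuity: 120 payments of CHF 8,300.00 at the end of each month.
Periodic rate r = 0.0205/12 per month; n is counted in months.
PV = PMT × [(1 − (1+r)^−n)/r] = 8,300 × [1 − (1+r)^−120] / r = CHF 899,850.46

CHF 899,850.46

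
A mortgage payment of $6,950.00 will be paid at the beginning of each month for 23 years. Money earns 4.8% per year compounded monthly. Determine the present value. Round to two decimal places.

This is an annuity due: 276 payments of $6,950.00 at the beginning of each month.
Periodic rate r = 0.048/12 per month; n is counted in months.
PV = PMT × [(1 − (1+r)^−n)/r] × (1+r) = 6,950 × [1 − (1+r)^−276] / r × (1+r) = $1,164,816.08

$1,164,816.08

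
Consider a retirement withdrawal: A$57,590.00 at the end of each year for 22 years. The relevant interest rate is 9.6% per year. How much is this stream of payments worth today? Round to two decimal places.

A$520,051.58

This is an ordinary annuity: 22 payments of A$57,590.00 at the end of each year.
Periodic rate r = 0.096 per year.
PV = PMT × [(1 − (1+r)^−n)/r] = 57,590 × [1 − (1+r)^−22] / r = A$520,051.58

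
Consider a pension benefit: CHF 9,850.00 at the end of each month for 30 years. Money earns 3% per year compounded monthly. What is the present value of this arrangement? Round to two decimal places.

CHF 2,336,315.41

This is an ordinary annuity: 360 payments of CHF 9,850.00 at the end of each month.
Periodic rate r = 0.03/12 per month; n is counted in months.
PV = PMT × [(1 − (1+r)^−n)/r] = 9,850 × [1 − (1+r)^−360] / r = CHF 2,336,315.41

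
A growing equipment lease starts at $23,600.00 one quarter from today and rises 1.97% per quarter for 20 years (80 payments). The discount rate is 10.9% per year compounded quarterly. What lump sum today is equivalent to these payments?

Periodic rate r = 0.109/4 per quarter; n is counted in quarters.
Growing ordinary annuity: PV = PMT₁ × [1 − ((1+g)/(1+r))^n] / (r − g) = 23,600 × [1 − ((1+0.0197)/(1+r))^80] / (r − 0.0197) = $1,393,354.31.

$1,393,354.31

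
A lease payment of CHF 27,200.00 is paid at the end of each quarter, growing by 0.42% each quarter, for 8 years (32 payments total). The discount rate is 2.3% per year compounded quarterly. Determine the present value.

Periodic rate r = 0.023/4 per quarter; n is counted in quarters.
Growing ordinary annuity: PV = PMT₁ × [1 − ((1+g)/(1+r))^n] / (r − g) = 27,200 × [1 − ((1+0.0042)/(1+r))^32] / (r − 0.0042) = CHF 845,065.94.

CHF 845,065.94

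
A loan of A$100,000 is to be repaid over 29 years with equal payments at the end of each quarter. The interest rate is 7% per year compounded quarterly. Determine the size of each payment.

Level ordinary annuity; solve PV = PMT × [(1 − (1+r)^−n)/r] for PMT.
Periodic rate r = 0.07/4 per quarter; n is counted in quarters.
With n = 116: PMT = 100,000 / ([(1 − (1+r)^−n)/r]) = A$2,020.00

A$2,020.00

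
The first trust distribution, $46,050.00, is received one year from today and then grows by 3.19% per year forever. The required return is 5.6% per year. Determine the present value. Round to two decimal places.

$1,910,788.38

Periodic rate r = 0.056 per year.
Growing perpetuity (Gordon): PV = PMT₁ / (r − g) = 46,050 / (r − 0.0319) = $1,910,788.38.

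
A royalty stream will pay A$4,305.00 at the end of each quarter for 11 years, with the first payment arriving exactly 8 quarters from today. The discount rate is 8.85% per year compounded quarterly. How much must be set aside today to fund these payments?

A$103,204.46

Ordinary annuity of 44 payments, first payment at period 8.
Periodic rate r = 0.0885/4 per quarter; n is counted in quarters.
The ordinary-annuity PV formula values the stream one period before the first payment (period 7); discount that back 7 periods:
PV₀ = 4,305 × [1 − (1+r)^−44] / r × (1+r)^−7 = A$103,204.46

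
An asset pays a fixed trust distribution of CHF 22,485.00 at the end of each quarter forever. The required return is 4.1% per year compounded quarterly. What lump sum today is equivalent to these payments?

Periodic rate r = 0.041/4 per quarter.
Level perpetuity: PV = PMT / r = 22,485 / (0.041/4) = CHF 2,193,658.54.

CHF 2,193,658.54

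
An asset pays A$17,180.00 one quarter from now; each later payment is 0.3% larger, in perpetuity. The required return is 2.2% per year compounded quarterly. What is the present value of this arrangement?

A$6,872,000.00

Periodic rate r = 0.022/4 per quarter.
Growing perpetuity (Gordon): PV = PMT₁ / (r − g) = 17,180 / (r − 0.003) = A$6,872,000.00.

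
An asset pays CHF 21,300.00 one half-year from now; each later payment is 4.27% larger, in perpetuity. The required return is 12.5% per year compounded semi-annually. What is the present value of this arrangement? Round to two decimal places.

Periodic rate r = 0.125/2 per half-year.
Growing perpetuity (Gordon): PV = PMT₁ / (r − g) = 21,300 / (r − 0.0427) = CHF 1,075,757.58.

CHF 1,075,757.58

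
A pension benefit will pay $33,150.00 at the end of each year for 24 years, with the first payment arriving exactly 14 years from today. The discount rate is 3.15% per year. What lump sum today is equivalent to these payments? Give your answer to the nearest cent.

$369,140.51

Ordinary annuity of 24 payments, first payment at period 14.
Periodic rate r = 0.0315 per year.
The ordinary-annuity PV formula values the stream one period before the first payment (period 13); discount that back 13 periods:
PV₀ = 33,150 × [1 − (1+r)^−24] / r × (1+r)^−13 = $369,140.51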